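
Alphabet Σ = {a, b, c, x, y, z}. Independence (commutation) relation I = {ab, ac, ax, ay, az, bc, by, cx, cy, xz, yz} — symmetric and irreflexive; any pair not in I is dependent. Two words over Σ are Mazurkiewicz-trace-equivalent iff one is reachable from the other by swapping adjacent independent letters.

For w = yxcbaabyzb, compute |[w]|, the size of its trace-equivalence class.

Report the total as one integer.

0(y) covers ∅
1(x) covers 0:y
2(c) covers ∅
3(b) covers 1:x
4(a) covers ∅
5(a) covers 4:a
6(b) covers 3:b
7(y) covers 1:x
8(z) covers 2:c, 6:b
9(b) covers 8:z
floor of heap: 0:y, 2:c, 4:a
completions by unplaced set U, small U first (add the entries for U minus each lowest piece of U):
  |U|=1: {5}:1  {7}:1  {9}:1
  |U|=2: {4,5}:1  {5,7}:2  {5,9}:2  {7,9}:2  {8,9}:1
  |U|=3: {2,8,9}:1  {4,5,7}:3  {4,5,9}:3  {5,7,9}:6  {5,8,9}:3  {6,8,9}:1  {7,8,9}:3
  |U|=4: {2,5,8,9}:4  {2,6,8,9}:2  {2,7,8,9}:4  {3,6,8,9}:1  {4,5,7,9}:12  {4,5,8,9}:6  {5,6,8,9}:4  {5,7,8,9}:12  {6,7,8,9}:4
  |U|=5: {2,3,6,8,9}:3  {2,4,5,8,9}:10  {2,5,6,8,9}:10  {2,5,7,8,9}:20  {2,6,7,8,9}:10  {3,5,6,8,9}:5  {3,6,7,8,9}:5  {4,5,6,8,9}:10  {4,5,7,8,9}:30  {5,6,7,8,9}:20
  |U|=6: {1,3,6,7,8,9}:5  {2,3,5,6,8,9}:18  {2,3,6,7,8,9}:18  {2,4,5,6,8,9}:30  {2,4,5,7,8,9}:60  {2,5,6,7,8,9}:60  {3,4,5,6,8,9}:15  {3,5,6,7,8,9}:30  {4,5,6,7,8,9}:60
  |U|=7: {0,1,3,6,7,8,9}:5  {1,2,3,6,7,8,9}:23  {1,3,5,6,7,8,9}:35  {2,3,4,5,6,8,9}:63  {2,3,5,6,7,8,9}:126  {2,4,5,6,7,8,9}:210  {3,4,5,6,7,8,9}:105
  |U|=8: {0,1,2,3,6,7,8,9}:28  {0,1,3,5,6,7,8,9}:40  {1,2,3,5,6,7,8,9}:184  {1,3,4,5,6,7,8,9}:140  {2,3,4,5,6,7,8,9}:504
  start at 0(y): 828
  start at 2(c): 180
  start at 4(a): 252
sum over floor = 1260

1260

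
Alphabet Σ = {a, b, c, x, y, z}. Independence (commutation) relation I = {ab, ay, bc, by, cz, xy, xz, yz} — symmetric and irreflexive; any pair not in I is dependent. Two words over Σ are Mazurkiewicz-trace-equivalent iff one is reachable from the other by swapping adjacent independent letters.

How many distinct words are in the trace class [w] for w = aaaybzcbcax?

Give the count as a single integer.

drop 0:a onto floor
drop 1:a onto {0:a}
drop 2:a onto {1:a}
drop 3:y onto floor
drop 4:b onto floor
drop 5:z onto {2:a, 4:b}
drop 6:c onto {2:a, 3:y}
drop 7:b onto {5:z}
drop 8:c onto {6:c}
drop 9:a onto {5:z, 8:c}
drop 10:x onto {7:b, 9:a}
ground layer = {0:a, 3:y, 4:b}
drop-orders for the pieces not yet dropped (sum over which currently-grounded one goes next):
  1 to go: {10} 1
  2 to go: {7,10} 1  {9,10} 1
  3 to go: {7,9,10} 2  {8,9,10} 1
  4 to go: {5,7,9,10} 2  {6,8,9,10} 1  {7,8,9,10} 3
  5 to go: {3,6,8,9,10} 1  {4,5,7,9,10} 2  {5,7,8,9,10} 5  {6,7,8,9,10} 4
  6 to go: {3,6,7,8,9,10} 5  {4,5,7,8,9,10} 7  {5,6,7,8,9,10} 9
  7 to go: {2,5,6,7,8,9,10} 9  {3,5,6,7,8,9,10} 14  {4,5,6,7,8,9,10} 16
  8 to go: {1,2,5,6,7,8,9,10} 9  {2,3,5,6,7,8,9,10} 23  {2,4,5,6,7,8,9,10} 25  {3,4,5,6,7,8,9,10} 30
  9 to go: {0,1,2,5,6,7,8,9,10} 9  {1,2,3,5,6,7,8,9,10} 32  {1,2,4,5,6,7,8,9,10} 34  {2,3,4,5,6,7,8,9,10} 78
  if 0:a drops first: 144 orders
  if 3:y drops first: 43 orders
  if 4:b drops first: 41 orders
heap linearizations: 228

228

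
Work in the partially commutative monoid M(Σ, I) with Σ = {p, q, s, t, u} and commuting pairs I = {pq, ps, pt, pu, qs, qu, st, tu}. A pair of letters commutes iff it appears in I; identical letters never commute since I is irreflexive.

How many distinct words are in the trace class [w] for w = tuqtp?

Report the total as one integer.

piece 0:t — minimal
piece 1:u — minimal
piece 2:q rests on {0:t}
piece 3:t rests on {2:q}
piece 4:p — minimal
minimal pieces: {0:t, 1:u, 4:p}
ways to finish when only these pieces remain (= sum over removing one remaining piece with nothing left below it):
  1 left: {1}→1  {3}→1  {4}→1
  2 left: {1,3}→2  {1,4}→2  {2,3}→1  {3,4}→2
  3 left: {0,2,3}→1  {1,2,3}→3  {1,3,4}→6  {2,3,4}→3
  placing 0:t first → 12 extensions
  placing 1:u first → 4 extensions
  placing 4:p first → 4 extensions
total linear extensions = 20

20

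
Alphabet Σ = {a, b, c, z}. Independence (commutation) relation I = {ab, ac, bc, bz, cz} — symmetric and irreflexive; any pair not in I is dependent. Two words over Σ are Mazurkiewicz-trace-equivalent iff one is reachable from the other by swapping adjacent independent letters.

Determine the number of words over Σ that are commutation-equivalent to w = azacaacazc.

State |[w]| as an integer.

120

#0=a has no predecessor
#1=z depends on [0:a]
#2=a depends on [1:z]
#3=c has no predecessor
#4=a depends on [2:a]
#5=a depends on [4:a]
#6=c depends on [3:c]
#7=a depends on [5:a]
#8=z depends on [7:a]
#9=c depends on [6:c]
sources: [0:a, 3:c]
N(rest) = Σ N(rest − s) over sources s of rest; N(one piece) = 1:
  size 1 → [8]=1  [9]=1
  size 2 → [6,9]=1  [7,8]=1  [8,9]=2
  size 3 → [3,6,9]=1  [5,7,8]=1  [6,8,9]=3  [7,8,9]=3
  size 4 → [3,6,8,9]=4  [4,5,7,8]=1  [5,7,8,9]=4  [6,7,8,9]=6
  size 5 → [2,4,5,7,8]=1  [3,6,7,8,9]=10  [4,5,7,8,9]=5  [5,6,7,8,9]=10
  size 6 → [1,2,4,5,7,8]=1  [2,4,5,7,8,9]=6  [3,5,6,7,8,9]=20  [4,5,6,7,8,9]=15
  size 7 → [0,1,2,4,5,7,8]=1  [1,2,4,5,7,8,9]=7  [2,4,5,6,7,8,9]=21  [3,4,5,6,7,8,9]=35
  size 8 → [0,1,2,4,5,7,8,9]=8  [1,2,4,5,6,7,8,9]=28  [2,3,4,5,6,7,8,9]=56
  first=0(a) contributes 84
  first=3(c) contributes 36
|[w]| = 120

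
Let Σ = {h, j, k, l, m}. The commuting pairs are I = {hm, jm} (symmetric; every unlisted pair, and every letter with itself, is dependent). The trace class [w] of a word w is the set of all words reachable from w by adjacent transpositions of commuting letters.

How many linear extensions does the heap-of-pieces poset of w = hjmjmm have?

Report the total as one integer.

#0=h has no predecessor
#1=j depends on [0:h]
#2=m has no predecessor
#3=j depends on [1:j]
#4=m depends on [2:m]
#5=m depends on [4:m]
sources: [0:h, 2:m]
N(rest) = Σ N(rest − s) over sources s of rest; N(one piece) = 1:
  size 1 → [3]=1  [5]=1
  size 2 → [1,3]=1  [3,5]=2  [4,5]=1
  size 3 → [0,1,3]=1  [1,3,5]=3  [2,4,5]=1  [3,4,5]=3
  size 4 → [0,1,3,5]=4  [1,3,4,5]=6  [2,3,4,5]=4
  first=0(h) contributes 10
  first=2(m) contributes 10
|[w]| = 20

20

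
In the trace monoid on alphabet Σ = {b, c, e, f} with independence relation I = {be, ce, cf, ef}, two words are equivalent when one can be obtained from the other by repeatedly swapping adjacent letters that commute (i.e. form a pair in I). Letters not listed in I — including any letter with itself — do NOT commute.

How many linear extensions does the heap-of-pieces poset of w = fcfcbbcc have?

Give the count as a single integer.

6

#0=f has no predecessor
#1=c has no predecessor
#2=f depends on [0:f]
#3=c depends on [1:c]
#4=b depends on [2:f, 3:c]
#5=b depends on [4:b]
#6=c depends on [5:b]
#7=c depends on [6:c]
sources: [0:f, 1:c]
N(rest) = Σ N(rest − s) over sources s of rest; N(one piece) = 1:
  size 1 → [7]=1
  size 2 → [6,7]=1
  size 3 → [5,6,7]=1
  size 4 → [4,5,6,7]=1
  size 5 → [2,4,5,6,7]=1  [3,4,5,6,7]=1
  size 6 → [0,2,4,5,6,7]=1  [1,3,4,5,6,7]=1  [2,3,4,5,6,7]=2
  first=0(f) contributes 3
  first=1(c) contributes 3
|[w]| = 6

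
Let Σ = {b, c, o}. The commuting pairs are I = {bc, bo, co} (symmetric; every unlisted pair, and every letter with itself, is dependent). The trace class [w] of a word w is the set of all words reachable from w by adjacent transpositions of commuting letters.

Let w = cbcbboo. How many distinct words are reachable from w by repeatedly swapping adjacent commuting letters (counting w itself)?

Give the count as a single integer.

drop 0:c onto floor
drop 1:b onto floor
drop 2:c onto {0:c}
drop 3:b onto {1:b}
drop 4:b onto {3:b}
drop 5:o onto floor
drop 6:o onto {5:o}
ground layer = {0:c, 1:b, 5:o}
drop-orders for the pieces not yet dropped (sum over which currently-grounded one goes next):
  1 to go: {2} 1  {4} 1  {6} 1
  2 to go: {0,2} 1  {2,4} 2  {2,6} 2  {3,4} 1  {4,6} 2  {5,6} 1
  3 to go: {0,2,4} 3  {0,2,6} 3  {1,3,4} 1  {2,3,4} 3  {2,4,6} 6  {2,5,6} 3  {3,4,6} 3  {4,5,6} 3
  4 to go: {0,2,3,4} 6  {0,2,4,6} 12  {0,2,5,6} 6  {1,2,3,4} 4  {1,3,4,6} 4  {2,3,4,6} 12  {2,4,5,6} 12  {3,4,5,6} 6
  5 to go: {0,1,2,3,4} 10  {0,2,3,4,6} 30  {0,2,4,5,6} 30  {1,2,3,4,6} 20  {1,3,4,5,6} 10  {2,3,4,5,6} 30
  if 0:c drops first: 60 orders
  if 1:b drops first: 90 orders
  if 5:o drops first: 60 orders
heap linearizations: 210

210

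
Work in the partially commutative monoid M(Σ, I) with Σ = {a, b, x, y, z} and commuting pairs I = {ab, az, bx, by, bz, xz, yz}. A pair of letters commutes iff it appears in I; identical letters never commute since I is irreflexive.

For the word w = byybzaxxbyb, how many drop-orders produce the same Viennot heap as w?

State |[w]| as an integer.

#0=b has no predecessor
#1=y has no predecessor
#2=y depends on [1:y]
#3=b depends on [0:b]
#4=z has no predecessor
#5=a depends on [2:y]
#6=x depends on [5:a]
#7=x depends on [6:x]
#8=b depends on [3:b]
#9=y depends on [7:x]
#10=b depends on [8:b]
sources: [0:b, 1:y, 4:z]
N(rest) = Σ N(rest − s) over sources s of rest; N(one piece) = 1:
  size 1 → [4]=1  [9]=1  [10]=1
  size 2 → [4,9]=2  [4,10]=2  [7,9]=1  [8,10]=1  [9,10]=2
  size 3 → [3,8,10]=1  [4,7,9]=3  [4,8,10]=3  [4,9,10]=6  [6,7,9]=1  [7,9,10]=3  [8,9,10]=3
  size 4 → [0,3,8,10]=1  [3,4,8,10]=4  [3,8,9,10]=4  [4,6,7,9]=4  [4,7,9,10]=12  [4,8,9,10]=12  [5,6,7,9]=1  [6,7,9,10]=4  [7,8,9,10]=6
  size 5 → [0,3,4,8,10]=5  [0,3,8,9,10]=5  [2,5,6,7,9]=1  [3,4,8,9,10]=20  [3,7,8,9,10]=10  [4,5,6,7,9]=5  [4,6,7,9,10]=20  [4,7,8,9,10]=30  [5,6,7,9,10]=5  [6,7,8,9,10]=10
  size 6 → [0,3,4,8,9,10]=30  [0,3,7,8,9,10]=15  [1,2,5,6,7,9]=1  [2,4,5,6,7,9]=6  [2,5,6,7,9,10]=6  [3,4,7,8,9,10]=60  [3,6,7,8,9,10]=20  [4,5,6,7,9,10]=30  [4,6,7,8,9,10]=60  [5,6,7,8,9,10]=15
  size 7 → [0,3,4,7,8,9,10]=105  [0,3,6,7,8,9,10]=35  [1,2,4,5,6,7,9]=7  [1,2,5,6,7,9,10]=7  [2,4,5,6,7,9,10]=42  [2,5,6,7,8,9,10]=21  [3,4,6,7,8,9,10]=140  [3,5,6,7,8,9,10]=35  [4,5,6,7,8,9,10]=105
  size 8 → [0,3,4,6,7,8,9,10]=280  [0,3,5,6,7,8,9,10]=70  [1,2,4,5,6,7,9,10]=56  [1,2,5,6,7,8,9,10]=28  [2,3,5,6,7,8,9,10]=56  [2,4,5,6,7,8,9,10]=168  [3,4,5,6,7,8,9,10]=280
  size 9 → [0,2,3,5,6,7,8,9,10]=126  [0,3,4,5,6,7,8,9,10]=630  [1,2,3,5,6,7,8,9,10]=84  [1,2,4,5,6,7,8,9,10]=252  [2,3,4,5,6,7,8,9,10]=504
  first=0(b) contributes 840
  first=1(y) contributes 1260
  first=4(z) contributes 210
|[w]| = 2310

2310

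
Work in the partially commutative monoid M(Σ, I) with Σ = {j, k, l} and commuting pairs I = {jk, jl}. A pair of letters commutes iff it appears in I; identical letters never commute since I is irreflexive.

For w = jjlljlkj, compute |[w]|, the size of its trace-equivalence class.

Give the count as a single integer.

70

drop 0:j onto floor
drop 1:j onto {0:j}
drop 2:l onto floor
drop 3:l onto {2:l}
drop 4:j onto {1:j}
drop 5:l onto {3:l}
drop 6:k onto {5:l}
drop 7:j onto {4:j}
ground layer = {0:j, 2:l}
drop-orders for the pieces not yet dropped (sum over which currently-grounded one goes next):
  1 to go: {6} 1  {7} 1
  2 to go: {4,7} 1  {5,6} 1  {6,7} 2
  3 to go: {1,4,7} 1  {3,5,6} 1  {4,6,7} 3  {5,6,7} 3
  4 to go: {0,1,4,7} 1  {1,4,6,7} 4  {2,3,5,6} 1  {3,5,6,7} 4  {4,5,6,7} 6
  5 to go: {0,1,4,6,7} 5  {1,4,5,6,7} 10  {2,3,5,6,7} 5  {3,4,5,6,7} 10
  6 to go: {0,1,4,5,6,7} 15  {1,3,4,5,6,7} 20  {2,3,4,5,6,7} 15
  if 0:j drops first: 35 orders
  if 2:l drops first: 35 orders
heap linearizations: 70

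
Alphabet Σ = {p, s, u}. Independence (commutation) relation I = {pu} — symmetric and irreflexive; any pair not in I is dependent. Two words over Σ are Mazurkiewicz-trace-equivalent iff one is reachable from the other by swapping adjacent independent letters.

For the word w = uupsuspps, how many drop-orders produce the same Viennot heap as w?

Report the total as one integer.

3

piece 0:u — minimal
piece 1:u rests on {0:u}
piece 2:p — minimal
piece 3:s rests on {1:u, 2:p}
piece 4:u rests on {3:s}
piece 5:s rests on {4:u}
piece 6:p rests on {5:s}
piece 7:p rests on {6:p}
piece 8:s rests on {7:p}
minimal pieces: {0:u, 2:p}
ways to finish when only these pieces remain (= sum over removing one remaining piece with nothing left below it):
  1 left: {8}→1
  2 left: {7,8}→1
  3 left: {6,7,8}→1
  4 left: {5,6,7,8}→1
  5 left: {4,5,6,7,8}→1
  6 left: {3,4,5,6,7,8}→1
  7 left: {1,3,4,5,6,7,8}→1  {2,3,4,5,6,7,8}→1
  placing 0:u first → 2 extensions
  placing 2:p first → 1 extensions
total linear extensions = 3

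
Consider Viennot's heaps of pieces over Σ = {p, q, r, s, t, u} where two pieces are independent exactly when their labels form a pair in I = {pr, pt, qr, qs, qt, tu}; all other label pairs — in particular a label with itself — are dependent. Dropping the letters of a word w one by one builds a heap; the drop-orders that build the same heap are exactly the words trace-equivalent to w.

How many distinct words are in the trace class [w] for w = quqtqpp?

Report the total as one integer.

7

piece 0:q — minimal
piece 1:u rests on {0:q}
piece 2:q rests on {1:u}
piece 3:t — minimal
piece 4:q rests on {2:q}
piece 5:p rests on {4:q}
piece 6:p rests on {5:p}
minimal pieces: {0:q, 3:t}
ways to finish when only these pieces remain (= sum over removing one remaining piece with nothing left below it):
  1 left: {3}→1  {6}→1
  2 left: {3,6}→2  {5,6}→1
  3 left: {3,5,6}→3  {4,5,6}→1
  4 left: {2,4,5,6}→1  {3,4,5,6}→4
  5 left: {1,2,4,5,6}→1  {2,3,4,5,6}→5
  placing 0:q first → 6 extensions
  placing 3:t first → 1 extensions
total linear extensions = 7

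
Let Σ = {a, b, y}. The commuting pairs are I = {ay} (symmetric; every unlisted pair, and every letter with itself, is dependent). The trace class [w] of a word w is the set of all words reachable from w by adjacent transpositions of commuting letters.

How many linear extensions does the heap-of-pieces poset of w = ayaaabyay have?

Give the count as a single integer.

15

piece 0:a — minimal
piece 1:y — minimal
piece 2:a rests on {0:a}
piece 3:a rests on {2:a}
piece 4:a rests on {3:a}
piece 5:b rests on {1:y, 4:a}
piece 6:y rests on {5:b}
piece 7:a rests on {5:b}
piece 8:y rests on {6:y}
minimal pieces: {0:a, 1:y}
ways to finish when only these pieces remain (= sum over removing one remaining piece with nothing left below it):
  1 left: {7}→1  {8}→1
  2 left: {6,8}→1  {7,8}→2
  3 left: {6,7,8}→3
  4 left: {5,6,7,8}→3
  5 left: {1,5,6,7,8}→3  {4,5,6,7,8}→3
  6 left: {1,4,5,6,7,8}→6  {3,4,5,6,7,8}→3
  7 left: {1,3,4,5,6,7,8}→9  {2,3,4,5,6,7,8}→3
  placing 0:a first → 12 extensions
  placing 1:y first → 3 extensions
total linear extensions = 15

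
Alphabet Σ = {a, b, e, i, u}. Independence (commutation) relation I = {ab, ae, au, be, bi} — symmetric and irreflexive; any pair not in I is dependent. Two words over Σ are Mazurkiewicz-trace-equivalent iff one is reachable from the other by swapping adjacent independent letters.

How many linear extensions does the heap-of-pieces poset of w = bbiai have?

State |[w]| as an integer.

10

drop 0:b onto floor
drop 1:b onto {0:b}
drop 2:i onto floor
drop 3:a onto {2:i}
drop 4:i onto {3:a}
ground layer = {0:b, 2:i}
drop-orders for the pieces not yet dropped (sum over which currently-grounded one goes next):
  1 to go: {1} 1  {4} 1
  2 to go: {0,1} 1  {1,4} 2  {3,4} 1
  3 to go: {0,1,4} 3  {1,3,4} 3  {2,3,4} 1
  if 0:b drops first: 4 orders
  if 2:i drops first: 6 orders
heap linearizations: 10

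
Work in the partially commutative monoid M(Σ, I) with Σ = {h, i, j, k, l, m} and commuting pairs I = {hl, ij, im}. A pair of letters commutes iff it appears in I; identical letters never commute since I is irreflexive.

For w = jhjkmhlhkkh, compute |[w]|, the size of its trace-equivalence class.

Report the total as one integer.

0(j) covers ∅
1(h) covers 0:j
2(j) covers 1:h
3(k) covers 2:j
4(m) covers 3:k
5(h) covers 4:m
6(l) covers 4:m
7(h) covers 5:h
8(k) covers 6:l, 7:h
9(k) covers 8:k
10(h) covers 9:k
floor of heap: 0:j
completions by unplaced set U, small U first (add the entries for U minus each lowest piece of U):
  |U|=1: {10}:1
  |U|=2: {9,10}:1
  |U|=3: {8,9,10}:1
  |U|=4: {6,8,9,10}:1  {7,8,9,10}:1
  |U|=5: {5,7,8,9,10}:1  {6,7,8,9,10}:2
  |U|=6: {5,6,7,8,9,10}:3
  |U|=7: {4,5,6,7,8,9,10}:3
  |U|=8: {3,4,5,6,7,8,9,10}:3
  |U|=9: {2,3,4,5,6,7,8,9,10}:3
  start at 0(j): 3

3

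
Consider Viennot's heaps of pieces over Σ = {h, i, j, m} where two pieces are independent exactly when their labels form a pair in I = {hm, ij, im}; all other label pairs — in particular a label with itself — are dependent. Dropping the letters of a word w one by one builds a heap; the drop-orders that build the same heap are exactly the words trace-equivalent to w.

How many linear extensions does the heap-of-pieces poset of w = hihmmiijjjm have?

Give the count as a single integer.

181

drop 0:h onto floor
drop 1:i onto {0:h}
drop 2:h onto {1:i}
drop 3:m onto floor
drop 4:m onto {3:m}
drop 5:i onto {2:h}
drop 6:i onto {5:i}
drop 7:j onto {2:h, 4:m}
drop 8:j onto {7:j}
drop 9:j onto {8:j}
drop 10:m onto {9:j}
ground layer = {0:h, 3:m}
drop-orders for the pieces not yet dropped (sum over which currently-grounded one goes next):
  1 to go: {6} 1  {10} 1
  2 to go: {5,6} 1  {6,10} 2  {9,10} 1
  3 to go: {5,6,10} 3  {6,9,10} 3  {8,9,10} 1
  4 to go: {5,6,9,10} 6  {6,8,9,10} 4  {7,8,9,10} 1
  5 to go: {4,7,8,9,10} 1  {5,6,8,9,10} 10  {6,7,8,9,10} 5
  6 to go: {3,4,7,8,9,10} 1  {4,6,7,8,9,10} 6  {5,6,7,8,9,10} 15
  7 to go: {2,5,6,7,8,9,10} 15  {3,4,6,7,8,9,10} 7  {4,5,6,7,8,9,10} 21
  8 to go: {1,2,5,6,7,8,9,10} 15  {2,4,5,6,7,8,9,10} 36  {3,4,5,6,7,8,9,10} 28
  9 to go: {0,1,2,5,6,7,8,9,10} 15  {1,2,4,5,6,7,8,9,10} 51  {2,3,4,5,6,7,8,9,10} 64
  if 0:h drops first: 115 orders
  if 3:m drops first: 66 orders
heap linearizations: 181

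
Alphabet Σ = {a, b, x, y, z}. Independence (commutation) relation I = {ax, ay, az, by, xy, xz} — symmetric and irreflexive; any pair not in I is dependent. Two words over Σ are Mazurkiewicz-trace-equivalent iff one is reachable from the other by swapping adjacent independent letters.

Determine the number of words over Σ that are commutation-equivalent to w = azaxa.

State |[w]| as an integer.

20

piece 0:a — minimal
piece 1:z — minimal
piece 2:a rests on {0:a}
piece 3:x — minimal
piece 4:a rests on {2:a}
minimal pieces: {0:a, 1:z, 3:x}
ways to finish when only these pieces remain (= sum over removing one remaining piece with nothing left below it):
  1 left: {1}→1  {3}→1  {4}→1
  2 left: {1,3}→2  {1,4}→2  {2,4}→1  {3,4}→2
  3 left: {0,2,4}→1  {1,2,4}→3  {1,3,4}→6  {2,3,4}→3
  placing 0:a first → 12 extensions
  placing 1:z first → 4 extensions
  placing 3:x first → 4 extensions
total linear extensions = 20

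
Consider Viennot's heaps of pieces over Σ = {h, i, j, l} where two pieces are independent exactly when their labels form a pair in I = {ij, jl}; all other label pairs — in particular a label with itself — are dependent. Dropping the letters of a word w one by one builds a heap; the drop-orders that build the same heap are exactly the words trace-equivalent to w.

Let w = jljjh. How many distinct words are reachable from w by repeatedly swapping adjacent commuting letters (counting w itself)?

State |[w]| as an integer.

4

drop 0:j onto floor
drop 1:l onto floor
drop 2:j onto {0:j}
drop 3:j onto {2:j}
drop 4:h onto {1:l, 3:j}
ground layer = {0:j, 1:l}
drop-orders for the pieces not yet dropped (sum over which currently-grounded one goes next):
  1 to go: {4} 1
  2 to go: {1,4} 1  {3,4} 1
  3 to go: {1,3,4} 2  {2,3,4} 1
  if 0:j drops first: 3 orders
  if 1:l drops first: 1 orders
heap linearizations: 4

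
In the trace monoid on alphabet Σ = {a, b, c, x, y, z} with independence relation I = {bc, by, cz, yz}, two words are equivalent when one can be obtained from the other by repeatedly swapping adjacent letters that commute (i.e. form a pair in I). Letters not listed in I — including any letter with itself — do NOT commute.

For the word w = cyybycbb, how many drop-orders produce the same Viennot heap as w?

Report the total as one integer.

piece 0:c — minimal
piece 1:y rests on {0:c}
piece 2:y rests on {1:y}
piece 3:b — minimal
piece 4:y rests on {2:y}
piece 5:c rests on {4:y}
piece 6:b rests on {3:b}
piece 7:b rests on {6:b}
minimal pieces: {0:c, 3:b}
ways to finish when only these pieces remain (= sum over removing one remaining piece with nothing left below it):
  1 left: {5}→1  {7}→1
  2 left: {4,5}→1  {5,7}→2  {6,7}→1
  3 left: {2,4,5}→1  {3,6,7}→1  {4,5,7}→3  {5,6,7}→3
  4 left: {1,2,4,5}→1  {2,4,5,7}→4  {3,5,6,7}→4  {4,5,6,7}→6
  5 left: {0,1,2,4,5}→1  {1,2,4,5,7}→5  {2,4,5,6,7}→10  {3,4,5,6,7}→10
  6 left: {0,1,2,4,5,7}→6  {1,2,4,5,6,7}→15  {2,3,4,5,6,7}→20
  placing 0:c first → 35 extensions
  placing 3:b first → 21 extensions
total linear extensions = 56

56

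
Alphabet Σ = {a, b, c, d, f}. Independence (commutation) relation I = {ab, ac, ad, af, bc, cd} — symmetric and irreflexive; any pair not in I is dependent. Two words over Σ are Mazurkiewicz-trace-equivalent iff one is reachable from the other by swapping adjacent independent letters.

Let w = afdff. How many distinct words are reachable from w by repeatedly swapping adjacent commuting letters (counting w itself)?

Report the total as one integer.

5

piece 0:a — minimal
piece 1:f — minimal
piece 2:d rests on {1:f}
piece 3:f rests on {2:d}
piece 4:f rests on {3:f}
minimal pieces: {0:a, 1:f}
ways to finish when only these pieces remain (= sum over removing one remaining piece with nothing left below it):
  1 left: {0}→1  {4}→1
  2 left: {0,4}→2  {3,4}→1
  3 left: {0,3,4}→3  {2,3,4}→1
  placing 0:a first → 1 extensions
  placing 1:f first → 4 extensions
total linear extensions = 5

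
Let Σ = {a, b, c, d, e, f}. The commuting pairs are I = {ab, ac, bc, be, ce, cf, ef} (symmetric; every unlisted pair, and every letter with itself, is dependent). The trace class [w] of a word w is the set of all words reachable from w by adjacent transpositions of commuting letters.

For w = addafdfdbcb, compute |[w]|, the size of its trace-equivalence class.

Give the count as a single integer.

3

drop 0:a onto floor
drop 1:d onto {0:a}
drop 2:d onto {1:d}
drop 3:a onto {2:d}
drop 4:f onto {3:a}
drop 5:d onto {4:f}
drop 6:f onto {5:d}
drop 7:d onto {6:f}
drop 8:b onto {7:d}
drop 9:c onto {7:d}
drop 10:b onto {8:b}
ground layer = {0:a}
drop-orders for the pieces not yet dropped (sum over which currently-grounded one goes next):
  1 to go: {9} 1  {10} 1
  2 to go: {8,10} 1  {9,10} 2
  3 to go: {8,9,10} 3
  4 to go: {7,8,9,10} 3
  5 to go: {6,7,8,9,10} 3
  6 to go: {5,6,7,8,9,10} 3
  7 to go: {4,5,6,7,8,9,10} 3
  8 to go: {3,4,5,6,7,8,9,10} 3
  9 to go: {2,3,4,5,6,7,8,9,10} 3
  if 0:a drops first: 3 orders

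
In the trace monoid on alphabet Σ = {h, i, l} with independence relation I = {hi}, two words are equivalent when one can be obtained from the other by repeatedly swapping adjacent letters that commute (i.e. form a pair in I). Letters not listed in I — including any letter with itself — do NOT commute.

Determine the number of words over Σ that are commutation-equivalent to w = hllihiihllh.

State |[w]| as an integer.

drop 0:h onto floor
drop 1:l onto {0:h}
drop 2:l onto {1:l}
drop 3:i onto {2:l}
drop 4:h onto {2:l}
drop 5:i onto {3:i}
drop 6:i onto {5:i}
drop 7:h onto {4:h}
drop 8:l onto {6:i, 7:h}
drop 9:l onto {8:l}
drop 10:h onto {9:l}
ground layer = {0:h}
drop-orders for the pieces not yet dropped (sum over which currently-grounded one goes next):
  1 to go: {10} 1
  2 to go: {9,10} 1
  3 to go: {8,9,10} 1
  4 to go: {6,8,9,10} 1  {7,8,9,10} 1
  5 to go: {4,7,8,9,10} 1  {5,6,8,9,10} 1  {6,7,8,9,10} 2
  6 to go: {3,5,6,8,9,10} 1  {4,6,7,8,9,10} 3  {5,6,7,8,9,10} 3
  7 to go: {3,5,6,7,8,9,10} 4  {4,5,6,7,8,9,10} 6
  8 to go: {3,4,5,6,7,8,9,10} 10
  9 to go: {2,3,4,5,6,7,8,9,10} 10
  if 0:h drops first: 10 orders

10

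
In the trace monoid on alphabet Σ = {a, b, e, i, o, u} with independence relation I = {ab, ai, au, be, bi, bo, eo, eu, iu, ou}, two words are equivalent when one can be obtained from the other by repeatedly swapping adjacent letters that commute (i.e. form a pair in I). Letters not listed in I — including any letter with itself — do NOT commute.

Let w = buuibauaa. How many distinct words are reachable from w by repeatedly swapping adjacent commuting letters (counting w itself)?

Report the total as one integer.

504

piece 0:b — minimal
piece 1:u rests on {0:b}
piece 2:u rests on {1:u}
piece 3:i — minimal
piece 4:b rests on {2:u}
piece 5:a — minimal
piece 6:u rests on {4:b}
piece 7:a rests on {5:a}
piece 8:a rests on {7:a}
minimal pieces: {0:b, 3:i, 5:a}
ways to finish when only these pieces remain (= sum over removing one remaining piece with nothing left below it):
  1 left: {3}→1  {6}→1  {8}→1
  2 left: {3,6}→2  {3,8}→2  {4,6}→1  {6,8}→2  {7,8}→1
  3 left: {2,4,6}→1  {3,4,6}→3  {3,6,8}→6  {3,7,8}→3  {4,6,8}→3  {5,7,8}→1  {6,7,8}→3
  4 left: {1,2,4,6}→1  {2,3,4,6}→4  {2,4,6,8}→4  {3,4,6,8}→12  {3,5,7,8}→4  {3,6,7,8}→12  {4,6,7,8}→6  {5,6,7,8}→4
  5 left: {0,1,2,4,6}→1  {1,2,3,4,6}→5  {1,2,4,6,8}→5  {2,3,4,6,8}→20  {2,4,6,7,8}→10  {3,4,6,7,8}→30  {3,5,6,7,8}→20  {4,5,6,7,8}→10
  6 left: {0,1,2,3,4,6}→6  {0,1,2,4,6,8}→6  {1,2,3,4,6,8}→30  {1,2,4,6,7,8}→15  {2,3,4,6,7,8}→60  {2,4,5,6,7,8}→20  {3,4,5,6,7,8}→60
  7 left: {0,1,2,3,4,6,8}→42  {0,1,2,4,6,7,8}→21  {1,2,3,4,6,7,8}→105  {1,2,4,5,6,7,8}→35  {2,3,4,5,6,7,8}→140
  placing 0:b first → 280 extensions
  placing 3:i first → 56 extensions
  placing 5:a first → 168 extensions
total linear extensions = 504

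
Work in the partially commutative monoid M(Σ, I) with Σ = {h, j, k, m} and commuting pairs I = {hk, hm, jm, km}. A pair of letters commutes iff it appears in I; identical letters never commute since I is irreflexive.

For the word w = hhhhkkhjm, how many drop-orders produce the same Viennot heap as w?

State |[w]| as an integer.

189

#0=h has no predecessor
#1=h depends on [0:h]
#2=h depends on [1:h]
#3=h depends on [2:h]
#4=k has no predecessor
#5=k depends on [4:k]
#6=h depends on [3:h]
#7=j depends on [5:k, 6:h]
#8=m has no predecessor
sources: [0:h, 4:k, 8:m]
N(rest) = Σ N(rest − s) over sources s of rest; N(one piece) = 1:
  size 1 → [7]=1  [8]=1
  size 2 → [5,7]=1  [6,7]=1  [7,8]=2
  size 3 → [3,6,7]=1  [4,5,7]=1  [5,6,7]=2  [5,7,8]=3  [6,7,8]=3
  size 4 → [2,3,6,7]=1  [3,5,6,7]=3  [3,6,7,8]=4  [4,5,6,7]=3  [4,5,7,8]=4  [5,6,7,8]=8
  size 5 → [1,2,3,6,7]=1  [2,3,5,6,7]=4  [2,3,6,7,8]=5  [3,4,5,6,7]=6  [3,5,6,7,8]=15  [4,5,6,7,8]=15
  size 6 → [0,1,2,3,6,7]=1  [1,2,3,5,6,7]=5  [1,2,3,6,7,8]=6  [2,3,4,5,6,7]=10  [2,3,5,6,7,8]=24  [3,4,5,6,7,8]=36
  size 7 → [0,1,2,3,5,6,7]=6  [0,1,2,3,6,7,8]=7  [1,2,3,4,5,6,7]=15  [1,2,3,5,6,7,8]=35  [2,3,4,5,6,7,8]=70
  first=0(h) contributes 120
  first=4(k) contributes 48
  first=8(m) contributes 21
|[w]| = 189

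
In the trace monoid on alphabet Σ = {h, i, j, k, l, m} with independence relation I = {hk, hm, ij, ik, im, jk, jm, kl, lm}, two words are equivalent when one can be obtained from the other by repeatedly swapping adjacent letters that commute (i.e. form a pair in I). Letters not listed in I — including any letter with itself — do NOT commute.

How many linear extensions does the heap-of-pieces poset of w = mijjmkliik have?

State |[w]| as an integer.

0(m) covers ∅
1(i) covers ∅
2(j) covers ∅
3(j) covers 2:j
4(m) covers 0:m
5(k) covers 4:m
6(l) covers 1:i, 3:j
7(i) covers 6:l
8(i) covers 7:i
9(k) covers 5:k
floor of heap: 0:m, 1:i, 2:j
completions by unplaced set U, small U first (add the entries for U minus each lowest piece of U):
  |U|=1: {8}:1  {9}:1
  |U|=2: {5,9}:1  {7,8}:1  {8,9}:2
  |U|=3: {4,5,9}:1  {5,8,9}:3  {6,7,8}:1  {7,8,9}:3
  |U|=4: {0,4,5,9}:1  {1,6,7,8}:1  {3,6,7,8}:1  {4,5,8,9}:4  {5,7,8,9}:6  {6,7,8,9}:4
  |U|=5: {0,4,5,8,9}:5  {1,3,6,7,8}:2  {1,6,7,8,9}:5  {2,3,6,7,8}:1  {3,6,7,8,9}:5  {4,5,7,8,9}:10  {5,6,7,8,9}:10
  |U|=6: {0,4,5,7,8,9}:15  {1,2,3,6,7,8}:3  {1,3,6,7,8,9}:12  {1,5,6,7,8,9}:15  {2,3,6,7,8,9}:6  {3,5,6,7,8,9}:15  {4,5,6,7,8,9}:20
  |U|=7: {0,4,5,6,7,8,9}:35  {1,2,3,6,7,8,9}:21  {1,3,5,6,7,8,9}:42  {1,4,5,6,7,8,9}:35  {2,3,5,6,7,8,9}:21  {3,4,5,6,7,8,9}:35
  |U|=8: {0,1,4,5,6,7,8,9}:70  {0,3,4,5,6,7,8,9}:70  {1,2,3,5,6,7,8,9}:84  {1,3,4,5,6,7,8,9}:112  {2,3,4,5,6,7,8,9}:56
  start at 0(m): 252
  start at 1(i): 126
  start at 2(j): 252
sum over floor = 630

630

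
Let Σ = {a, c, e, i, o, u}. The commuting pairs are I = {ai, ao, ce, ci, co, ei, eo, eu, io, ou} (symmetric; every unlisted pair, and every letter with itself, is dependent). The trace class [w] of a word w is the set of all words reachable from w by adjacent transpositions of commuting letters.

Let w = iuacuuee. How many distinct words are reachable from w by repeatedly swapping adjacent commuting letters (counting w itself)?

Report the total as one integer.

10

#0=i has no predecessor
#1=u depends on [0:i]
#2=a depends on [1:u]
#3=c depends on [2:a]
#4=u depends on [3:c]
#5=u depends on [4:u]
#6=e depends on [2:a]
#7=e depends on [6:e]
sources: [0:i]
N(rest) = Σ N(rest − s) over sources s of rest; N(one piece) = 1:
  size 1 → [5]=1  [7]=1
  size 2 → [4,5]=1  [5,7]=2  [6,7]=1
  size 3 → [3,4,5]=1  [4,5,7]=3  [5,6,7]=3
  size 4 → [3,4,5,7]=4  [4,5,6,7]=6
  size 5 → [3,4,5,6,7]=10
  size 6 → [2,3,4,5,6,7]=10
  first=0(i) contributes 10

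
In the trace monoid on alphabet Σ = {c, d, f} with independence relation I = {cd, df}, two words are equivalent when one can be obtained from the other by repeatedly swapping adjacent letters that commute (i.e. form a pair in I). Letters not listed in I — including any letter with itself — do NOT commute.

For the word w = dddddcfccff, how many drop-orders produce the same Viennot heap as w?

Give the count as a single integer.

462

0(d) covers ∅
1(d) covers 0:d
2(d) covers 1:d
3(d) covers 2:d
4(d) covers 3:d
5(c) covers ∅
6(f) covers 5:c
7(c) covers 6:f
8(c) covers 7:c
9(f) covers 8:c
10(f) covers 9:f
floor of heap: 0:d, 5:c
completions by unplaced set U, small U first (add the entries for U minus each lowest piece of U):
  |U|=1: {4}:1  {10}:1
  |U|=2: {3,4}:1  {4,10}:2  {9,10}:1
  |U|=3: {2,3,4}:1  {3,4,10}:3  {4,9,10}:3  {8,9,10}:1
  |U|=4: {1,2,3,4}:1  {2,3,4,10}:4  {3,4,9,10}:6  {4,8,9,10}:4  {7,8,9,10}:1
  |U|=5: {0,1,2,3,4}:1  {1,2,3,4,10}:5  {2,3,4,9,10}:10  {3,4,8,9,10}:10  {4,7,8,9,10}:5  {6,7,8,9,10}:1
  |U|=6: {0,1,2,3,4,10}:6  {1,2,3,4,9,10}:15  {2,3,4,8,9,10}:20  {3,4,7,8,9,10}:15  {4,6,7,8,9,10}:6  {5,6,7,8,9,10}:1
  |U|=7: {0,1,2,3,4,9,10}:21  {1,2,3,4,8,9,10}:35  {2,3,4,7,8,9,10}:35  {3,4,6,7,8,9,10}:21  {4,5,6,7,8,9,10}:7
  |U|=8: {0,1,2,3,4,8,9,10}:56  {1,2,3,4,7,8,9,10}:70  {2,3,4,6,7,8,9,10}:56  {3,4,5,6,7,8,9,10}:28
  |U|=9: {0,1,2,3,4,7,8,9,10}:126  {1,2,3,4,6,7,8,9,10}:126  {2,3,4,5,6,7,8,9,10}:84
  start at 0(d): 210
  start at 5(c): 252
sum over floor = 462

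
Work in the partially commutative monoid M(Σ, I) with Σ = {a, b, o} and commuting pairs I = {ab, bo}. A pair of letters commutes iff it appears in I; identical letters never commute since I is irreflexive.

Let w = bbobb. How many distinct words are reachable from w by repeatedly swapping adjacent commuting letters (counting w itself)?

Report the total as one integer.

5

drop 0:b onto floor
drop 1:b onto {0:b}
drop 2:o onto floor
drop 3:b onto {1:b}
drop 4:b onto {3:b}
ground layer = {0:b, 2:o}
drop-orders for the pieces not yet dropped (sum over which currently-grounded one goes next):
  1 to go: {2} 1  {4} 1
  2 to go: {2,4} 2  {3,4} 1
  3 to go: {1,3,4} 1  {2,3,4} 3
  if 0:b drops first: 4 orders
  if 2:o drops first: 1 orders
heap linearizations: 5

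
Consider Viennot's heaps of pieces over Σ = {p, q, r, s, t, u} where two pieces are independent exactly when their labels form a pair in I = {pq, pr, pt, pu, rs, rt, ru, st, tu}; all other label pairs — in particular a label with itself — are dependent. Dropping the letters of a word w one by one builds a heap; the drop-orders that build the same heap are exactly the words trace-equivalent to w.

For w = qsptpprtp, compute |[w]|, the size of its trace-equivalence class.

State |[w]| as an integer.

drop 0:q onto floor
drop 1:s onto {0:q}
drop 2:p onto {1:s}
drop 3:t onto {0:q}
drop 4:p onto {2:p}
drop 5:p onto {4:p}
drop 6:r onto {0:q}
drop 7:t onto {3:t}
drop 8:p onto {5:p}
ground layer = {0:q}
drop-orders for the pieces not yet dropped (sum over which currently-grounded one goes next):
  1 to go: {6} 1  {7} 1  {8} 1
  2 to go: {3,7} 1  {5,8} 1  {6,7} 2  {6,8} 2  {7,8} 2
  3 to go: {3,6,7} 3  {3,7,8} 3  {4,5,8} 1  {5,6,8} 3  {5,7,8} 3  {6,7,8} 6
  4 to go: {2,4,5,8} 1  {3,5,7,8} 6  {3,6,7,8} 12  {4,5,6,8} 4  {4,5,7,8} 4  {5,6,7,8} 12
  5 to go: {1,2,4,5,8} 1  {2,4,5,6,8} 5  {2,4,5,7,8} 5  {3,4,5,7,8} 10  {3,5,6,7,8} 30  {4,5,6,7,8} 20
  6 to go: {1,2,4,5,6,8} 6  {1,2,4,5,7,8} 6  {2,3,4,5,7,8} 15  {2,4,5,6,7,8} 30  {3,4,5,6,7,8} 60
  7 to go: {1,2,3,4,5,7,8} 21  {1,2,4,5,6,7,8} 42  {2,3,4,5,6,7,8} 105
  if 0:q drops first: 168 orders

168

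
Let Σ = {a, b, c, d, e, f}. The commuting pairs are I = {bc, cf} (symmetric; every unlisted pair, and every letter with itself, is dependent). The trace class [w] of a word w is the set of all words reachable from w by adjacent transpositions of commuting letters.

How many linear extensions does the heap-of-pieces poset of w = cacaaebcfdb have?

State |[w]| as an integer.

drop 0:c onto floor
drop 1:a onto {0:c}
drop 2:c onto {1:a}
drop 3:a onto {2:c}
drop 4:a onto {3:a}
drop 5:e onto {4:a}
drop 6:b onto {5:e}
drop 7:c onto {5:e}
drop 8:f onto {6:b}
drop 9:d onto {7:c, 8:f}
drop 10:b onto {9:d}
ground layer = {0:c}
drop-orders for the pieces not yet dropped (sum over which currently-grounded one goes next):
  1 to go: {10} 1
  2 to go: {9,10} 1
  3 to go: {7,9,10} 1  {8,9,10} 1
  4 to go: {6,8,9,10} 1  {7,8,9,10} 2
  5 to go: {6,7,8,9,10} 3
  6 to go: {5,6,7,8,9,10} 3
  7 to go: {4,5,6,7,8,9,10} 3
  8 to go: {3,4,5,6,7,8,9,10} 3
  9 to go: {2,3,4,5,6,7,8,9,10} 3
  if 0:c drops first: 3 orders

3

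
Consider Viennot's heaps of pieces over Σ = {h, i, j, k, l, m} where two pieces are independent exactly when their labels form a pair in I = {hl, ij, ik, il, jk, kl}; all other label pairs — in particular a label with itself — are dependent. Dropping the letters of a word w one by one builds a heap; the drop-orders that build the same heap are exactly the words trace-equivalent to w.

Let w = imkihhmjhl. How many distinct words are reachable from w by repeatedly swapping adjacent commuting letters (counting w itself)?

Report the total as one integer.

0(i) covers ∅
1(m) covers 0:i
2(k) covers 1:m
3(i) covers 1:m
4(h) covers 2:k, 3:i
5(h) covers 4:h
6(m) covers 5:h
7(j) covers 6:m
8(h) covers 7:j
9(l) covers 7:j
floor of heap: 0:i
completions by unplaced set U, small U first (add the entries for U minus each lowest piece of U):
  |U|=1: {8}:1  {9}:1
  |U|=2: {8,9}:2
  |U|=3: {7,8,9}:2
  |U|=4: {6,7,8,9}:2
  |U|=5: {5,6,7,8,9}:2
  |U|=6: {4,5,6,7,8,9}:2
  |U|=7: {2,4,5,6,7,8,9}:2  {3,4,5,6,7,8,9}:2
  |U|=8: {2,3,4,5,6,7,8,9}:4
  start at 0(i): 4

4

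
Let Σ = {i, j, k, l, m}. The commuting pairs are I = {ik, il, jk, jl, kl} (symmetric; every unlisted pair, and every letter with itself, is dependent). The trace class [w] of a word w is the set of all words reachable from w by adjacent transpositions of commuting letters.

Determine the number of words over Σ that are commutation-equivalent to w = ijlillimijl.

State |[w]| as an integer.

105

0(i) covers ∅
1(j) covers 0:i
2(l) covers ∅
3(i) covers 1:j
4(l) covers 2:l
5(l) covers 4:l
6(i) covers 3:i
7(m) covers 5:l, 6:i
8(i) covers 7:m
9(j) covers 8:i
10(l) covers 7:m
floor of heap: 0:i, 2:l
completions by unplaced set U, small U first (add the entries for U minus each lowest piece of U):
  |U|=1: {9}:1  {10}:1
  |U|=2: {8,9}:1  {9,10}:2
  |U|=3: {8,9,10}:3
  |U|=4: {7,8,9,10}:3
  |U|=5: {5,7,8,9,10}:3  {6,7,8,9,10}:3
  |U|=6: {3,6,7,8,9,10}:3  {4,5,7,8,9,10}:3  {5,6,7,8,9,10}:6
  |U|=7: {1,3,6,7,8,9,10}:3  {2,4,5,7,8,9,10}:3  {3,5,6,7,8,9,10}:9  {4,5,6,7,8,9,10}:9
  |U|=8: {0,1,3,6,7,8,9,10}:3  {1,3,5,6,7,8,9,10}:12  {2,4,5,6,7,8,9,10}:12  {3,4,5,6,7,8,9,10}:18
  |U|=9: {0,1,3,5,6,7,8,9,10}:15  {1,3,4,5,6,7,8,9,10}:30  {2,3,4,5,6,7,8,9,10}:30
  start at 0(i): 60
  start at 2(l): 45
sum over floor = 105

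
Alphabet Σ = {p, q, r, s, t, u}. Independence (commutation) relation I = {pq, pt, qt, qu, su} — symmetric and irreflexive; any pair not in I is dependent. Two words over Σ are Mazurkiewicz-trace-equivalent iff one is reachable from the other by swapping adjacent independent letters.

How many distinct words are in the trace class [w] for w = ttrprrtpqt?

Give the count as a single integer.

drop 0:t onto floor
drop 1:t onto {0:t}
drop 2:r onto {1:t}
drop 3:p onto {2:r}
drop 4:r onto {3:p}
drop 5:r onto {4:r}
drop 6:t onto {5:r}
drop 7:p onto {5:r}
drop 8:q onto {5:r}
drop 9:t onto {6:t}
ground layer = {0:t}
drop-orders for the pieces not yet dropped (sum over which currently-grounded one goes next):
  1 to go: {7} 1  {8} 1  {9} 1
  2 to go: {6,9} 1  {7,8} 2  {7,9} 2  {8,9} 2
  3 to go: {6,7,9} 3  {6,8,9} 3  {7,8,9} 6
  4 to go: {6,7,8,9} 12
  5 to go: {5,6,7,8,9} 12
  6 to go: {4,5,6,7,8,9} 12
  7 to go: {3,4,5,6,7,8,9} 12
  8 to go: {2,3,4,5,6,7,8,9} 12
  if 0:t drops first: 12 orders

12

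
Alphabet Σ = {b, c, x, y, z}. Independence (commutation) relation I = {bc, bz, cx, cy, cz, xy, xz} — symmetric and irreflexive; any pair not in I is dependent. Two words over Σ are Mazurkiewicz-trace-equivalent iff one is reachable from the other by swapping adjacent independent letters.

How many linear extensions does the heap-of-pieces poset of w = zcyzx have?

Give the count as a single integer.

#0=z has no predecessor
#1=c has no predecessor
#2=y depends on [0:z]
#3=z depends on [2:y]
#4=x has no predecessor
sources: [0:z, 1:c, 4:x]
N(rest) = Σ N(rest − s) over sources s of rest; N(one piece) = 1:
  size 1 → [1]=1  [3]=1  [4]=1
  size 2 → [1,3]=2  [1,4]=2  [2,3]=1  [3,4]=2
  size 3 → [0,2,3]=1  [1,2,3]=3  [1,3,4]=6  [2,3,4]=3
  first=0(z) contributes 12
  first=1(c) contributes 4
  first=4(x) contributes 4
|[w]| = 20

20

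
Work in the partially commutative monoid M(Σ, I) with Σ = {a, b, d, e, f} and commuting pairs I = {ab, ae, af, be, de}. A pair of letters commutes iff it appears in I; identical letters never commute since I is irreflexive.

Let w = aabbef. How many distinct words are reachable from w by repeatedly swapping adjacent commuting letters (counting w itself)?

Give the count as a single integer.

45

#0=a has no predecessor
#1=a depends on [0:a]
#2=b has no predecessor
#3=b depends on [2:b]
#4=e has no predecessor
#5=f depends on [3:b, 4:e]
sources: [0:a, 2:b, 4:e]
N(rest) = Σ N(rest − s) over sources s of rest; N(one piece) = 1:
  size 1 → [1]=1  [5]=1
  size 2 → [0,1]=1  [1,5]=2  [3,5]=1  [4,5]=1
  size 3 → [0,1,5]=3  [1,3,5]=3  [1,4,5]=3  [2,3,5]=1  [3,4,5]=2
  size 4 → [0,1,3,5]=6  [0,1,4,5]=6  [1,2,3,5]=4  [1,3,4,5]=8  [2,3,4,5]=3
  first=0(a) contributes 15
  first=2(b) contributes 20
  first=4(e) contributes 10
|[w]| = 45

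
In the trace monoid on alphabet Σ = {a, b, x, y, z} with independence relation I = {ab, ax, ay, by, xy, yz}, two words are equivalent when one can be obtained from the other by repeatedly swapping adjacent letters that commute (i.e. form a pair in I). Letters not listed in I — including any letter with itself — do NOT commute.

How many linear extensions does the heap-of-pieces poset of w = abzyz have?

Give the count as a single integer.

drop 0:a onto floor
drop 1:b onto floor
drop 2:z onto {0:a, 1:b}
drop 3:y onto floor
drop 4:z onto {2:z}
ground layer = {0:a, 1:b, 3:y}
drop-orders for the pieces not yet dropped (sum over which currently-grounded one goes next):
  1 to go: {3} 1  {4} 1
  2 to go: {2,4} 1  {3,4} 2
  3 to go: {0,2,4} 1  {1,2,4} 1  {2,3,4} 3
  if 0:a drops first: 4 orders
  if 1:b drops first: 4 orders
  if 3:y drops first: 2 orders
heap linearizations: 10

10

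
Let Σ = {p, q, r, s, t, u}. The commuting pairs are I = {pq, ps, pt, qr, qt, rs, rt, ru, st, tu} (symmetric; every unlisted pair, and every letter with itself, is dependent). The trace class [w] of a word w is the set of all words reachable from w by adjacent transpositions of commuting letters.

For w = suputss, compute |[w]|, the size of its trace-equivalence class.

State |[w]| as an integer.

#0=s has no predecessor
#1=u depends on [0:s]
#2=p depends on [1:u]
#3=u depends on [2:p]
#4=t has no predecessor
#5=s depends on [3:u]
#6=s depends on [5:s]
sources: [0:s, 4:t]
N(rest) = Σ N(rest − s) over sources s of rest; N(one piece) = 1:
  size 1 → [4]=1  [6]=1
  size 2 → [4,6]=2  [5,6]=1
  size 3 → [3,5,6]=1  [4,5,6]=3
  size 4 → [2,3,5,6]=1  [3,4,5,6]=4
  size 5 → [1,2,3,5,6]=1  [2,3,4,5,6]=5
  first=0(s) contributes 6
  first=4(t) contributes 1
|[w]| = 7

7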